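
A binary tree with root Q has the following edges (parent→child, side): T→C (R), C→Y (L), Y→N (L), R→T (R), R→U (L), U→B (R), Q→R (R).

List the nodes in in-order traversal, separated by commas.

Q, U, B, R, T, N, Y, C

In-order visits the left subtree, then the node, then the right subtree.
At Q: no left child.
Visit Q.
At Q: go right to R.
  At R: go left to U.
    At U: no left child.
    Visit U.
    At U: go right to B.
      B is a leaf — visit B.
  Visit R.
  At R: go right to T.
    At T: no left child.
    Visit T.
    At T: go right to C.
      At C: go left to Y.
        At Y: go left to N.
          N is a leaf — visit N.
        Visit Y.
        At Y: no right child.
      Visit C.
      At C: no right child.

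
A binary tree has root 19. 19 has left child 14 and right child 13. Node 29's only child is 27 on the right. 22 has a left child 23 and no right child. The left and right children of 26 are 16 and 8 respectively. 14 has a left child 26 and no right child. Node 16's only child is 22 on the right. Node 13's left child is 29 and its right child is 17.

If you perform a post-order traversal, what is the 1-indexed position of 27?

7

Post-order visits the left subtree, then the right subtree, then the node.
At 19: go left to 14.
  At 14: go left to 26.
    At 26: go left to 16.
      At 16: no left child.
      At 16: go right to 22.
        At 22: go left to 23.
          23 is a leaf — visit 23.
        At 22: no right child.
        Visit 22.
      Visit 16.
    At 26: go right to 8.
      8 is a leaf — visit 8.
    Visit 26.
  At 14: no right child.
  Visit 14.
At 19: go right to 13.
  At 13: go left to 29.
    At 29: no left child.
    At 29: go right to 27.
      27 is a leaf — visit 27.
    Visit 29.
  At 13: go right to 17.
    17 is a leaf — visit 17.
  Visit 13.
Visit 19.
Full post-order sequence: 23, 22, 16, 8, 26, 14, 27, 29, 17, 13, 19.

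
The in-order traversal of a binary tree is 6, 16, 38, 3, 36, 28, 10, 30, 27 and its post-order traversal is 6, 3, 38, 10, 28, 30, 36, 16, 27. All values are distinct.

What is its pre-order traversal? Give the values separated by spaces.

The last element of post-order is the root; it splits in-order into left and right subtrees.
Root 27: left subtree has 8 nodes {6, 16, 38, 3, 36, 28, 10, 30}, right has 0 { }.
  Root 16: left subtree has 1 node {6}, right has 6 {38, 3, 36, 28, 10, 30}.
    Root 36: left subtree has 2 nodes {38, 3}, right has 3 {28, 10, 30}.
      Root 38: left subtree has 0 nodes { }, right has 1 {3}.
      Root 30: left subtree has 2 nodes {28, 10}, right has 0 { }.
        Root 28: left subtree has 0 nodes { }, right has 1 {10}.

27 16 6 36 38 3 30 28 10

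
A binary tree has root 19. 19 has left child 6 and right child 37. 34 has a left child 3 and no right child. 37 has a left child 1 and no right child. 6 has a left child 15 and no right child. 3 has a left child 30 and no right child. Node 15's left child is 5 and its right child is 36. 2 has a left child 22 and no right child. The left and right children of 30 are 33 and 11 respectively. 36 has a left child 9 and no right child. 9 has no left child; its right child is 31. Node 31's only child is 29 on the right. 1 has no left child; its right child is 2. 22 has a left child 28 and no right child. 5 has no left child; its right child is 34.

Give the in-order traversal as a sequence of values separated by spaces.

5 33 30 11 3 34 15 9 31 29 36 6 19 1 28 22 2 37

In-order visits the left subtree, then the node, then the right subtree.
At 19: go left to 6.
  At 6: go left to 15.
    At 15: go left to 5.
      At 5: no left child.
      Visit 5.
      At 5: go right to 34.
        At 34: go left to 3.
          At 3: go left to 30.
            At 30: go left to 33.
              33 is a leaf — visit 33.
            Visit 30.
            At 30: go right to 11.
              11 is a leaf — visit 11.
          Visit 3.
          At 3: no right child.
        Visit 34.
        At 34: no right child.
    Visit 15.
    At 15: go right to 36.
      At 36: go left to 9.
        At 9: no left child.
        Visit 9.
        At 9: go right to 31.
          At 31: no left child.
          Visit 31.
          At 31: go right to 29.
            29 is a leaf — visit 29.
      Visit 36.
      At 36: no right child.
  Visit 6.
  At 6: no right child.
Visit 19.
At 19: go right to 37.
  At 37: go left to 1.
    At 1: no left child.
    Visit 1.
    At 1: go right to 2.
      At 2: go left to 22.
        At 22: go left to 28.
          28 is a leaf — visit 28.
        Visit 22.
        At 22: no right child.
      Visit 2.
      At 2: no right child.
  Visit 37.
  At 37: no right child.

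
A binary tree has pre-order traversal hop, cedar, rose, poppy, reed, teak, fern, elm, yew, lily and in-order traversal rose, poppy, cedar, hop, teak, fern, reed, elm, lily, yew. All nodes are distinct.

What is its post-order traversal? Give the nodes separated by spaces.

The first element of pre-order is the root; it splits in-order into left and right subtrees.
Root hop: left subtree has 3 nodes {rose, poppy, cedar}, right has 6 {teak, fern, reed, elm, lily, yew}.
  Root cedar: left subtree has 2 nodes {rose, poppy}, right has 0 { }.
    Root rose: left subtree has 0 nodes { }, right has 1 {poppy}.
  Root reed: left subtree has 2 nodes {teak, fern}, right has 3 {elm, lily, yew}.
    Root teak: left subtree has 0 nodes { }, right has 1 {fern}.
    Root elm: left subtree has 0 nodes { }, right has 2 {lily, yew}.
      Root yew: left subtree has 1 node {lily}, right has 0 { }.

poppy rose cedar fern teak lily yew elm reed hop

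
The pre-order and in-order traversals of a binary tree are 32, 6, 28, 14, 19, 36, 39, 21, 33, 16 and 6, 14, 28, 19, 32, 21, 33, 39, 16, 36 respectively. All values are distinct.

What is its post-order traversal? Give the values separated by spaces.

The first element of pre-order is the root; it splits in-order into left and right subtrees.
Root 32: left subtree has 4 nodes {6, 14, 28, 19}, right has 5 {21, 33, 39, 16, 36}.
  Root 6: left subtree has 0 nodes { }, right has 3 {14, 28, 19}.
    Root 28: left subtree has 1 node {14}, right has 1 {19}.
  Root 36: left subtree has 4 nodes {21, 33, 39, 16}, right has 0 { }.
    Root 39: left subtree has 2 nodes {21, 33}, right has 1 {16}.
      Root 21: left subtree has 0 nodes { }, right has 1 {33}.

14 19 28 6 33 21 16 39 36 32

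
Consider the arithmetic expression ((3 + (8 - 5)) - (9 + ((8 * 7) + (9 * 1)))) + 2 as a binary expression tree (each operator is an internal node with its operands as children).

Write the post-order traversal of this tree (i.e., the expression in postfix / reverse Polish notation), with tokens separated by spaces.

3 8 5 - + 9 8 7 * 9 1 * + + - 2 +

Post-order on an expression tree gives postfix notation: for each operator, emit left operand, right operand, then the operator.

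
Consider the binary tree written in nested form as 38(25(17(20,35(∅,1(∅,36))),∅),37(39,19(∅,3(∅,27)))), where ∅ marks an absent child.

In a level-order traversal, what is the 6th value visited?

19

Level-order visits nodes level by level from the root, left to right within each level.
Level 0: 38
Level 1: 25, 37
Level 2: 17, 39, 19
Level 3: 20, 35, 3
Level 4: 1, 27
Level 5: 36
Full level-order sequence: 38, 25, 37, 17, 39, 19, 20, 35, 3, 1, 27, 36.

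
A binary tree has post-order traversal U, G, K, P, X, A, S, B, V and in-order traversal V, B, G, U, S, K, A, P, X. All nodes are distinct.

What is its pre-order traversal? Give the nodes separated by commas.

V, B, S, G, U, A, K, X, P

The last element of post-order is the root; it splits in-order into left and right subtrees.
Root V: left subtree has 0 nodes { }, right has 8 {B, G, U, S, K, A, P, X}.
  Root B: left subtree has 0 nodes { }, right has 7 {G, U, S, K, A, P, X}.
    Root S: left subtree has 2 nodes {G, U}, right has 4 {K, A, P, X}.
      Root G: left subtree has 0 nodes { }, right has 1 {U}.
      Root A: left subtree has 1 node {K}, right has 2 {P, X}.
        Root X: left subtree has 1 node {P}, right has 0 { }.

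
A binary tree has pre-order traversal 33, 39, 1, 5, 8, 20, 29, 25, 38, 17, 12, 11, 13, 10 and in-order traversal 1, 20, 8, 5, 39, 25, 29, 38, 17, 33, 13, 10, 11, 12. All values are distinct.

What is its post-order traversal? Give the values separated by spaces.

The first element of pre-order is the root; it splits in-order into left and right subtrees.
Root 33: left subtree has 9 nodes {1, 20, 8, 5, 39, 25, 29, 38, 17}, right has 4 {13, 10, 11, 12}.
  Root 39: left subtree has 4 nodes {1, 20, 8, 5}, right has 4 {25, 29, 38, 17}.
    Root 1: left subtree has 0 nodes { }, right has 3 {20, 8, 5}.
      Root 5: left subtree has 2 nodes {20, 8}, right has 0 { }.
        Root 8: left subtree has 1 node {20}, right has 0 { }.
    Root 29: left subtree has 1 node {25}, right has 2 {38, 17}.
      Root 38: left subtree has 0 nodes { }, right has 1 {17}.
  Root 12: left subtree has 3 nodes {13, 10, 11}, right has 0 { }.
    Root 11: left subtree has 2 nodes {13, 10}, right has 0 { }.
      Root 13: left subtree has 0 nodes { }, right has 1 {10}.

20 8 5 1 25 17 38 29 39 10 13 11 12 33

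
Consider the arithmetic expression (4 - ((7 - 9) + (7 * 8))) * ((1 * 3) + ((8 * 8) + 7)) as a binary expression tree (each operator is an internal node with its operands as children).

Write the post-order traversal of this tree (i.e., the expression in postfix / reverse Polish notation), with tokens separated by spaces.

4 7 9 - 7 8 * + - 1 3 * 8 8 * 7 + + *

Post-order on an expression tree gives postfix notation: for each operator, emit left operand, right operand, then the operator.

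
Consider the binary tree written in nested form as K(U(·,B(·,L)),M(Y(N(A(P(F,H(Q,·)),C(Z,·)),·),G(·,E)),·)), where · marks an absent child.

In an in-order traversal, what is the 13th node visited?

Y

In-order visits the left subtree, then the node, then the right subtree.
At K: go left to U.
  At U: no left child.
  Visit U.
  At U: go right to B.
    At B: no left child.
    Visit B.
    At B: go right to L.
      L is a leaf — visit L.
Visit K.
At K: go right to M.
  At M: go left to Y.
    At Y: go left to N.
      At N: go left to A.
        At A: go left to P.
          At P: go left to F.
            F is a leaf — visit F.
          Visit P.
          At P: go right to H.
            At H: go left to Q.
              Q is a leaf — visit Q.
            Visit H.
            At H: no right child.
        Visit A.
        At A: go right to C.
          At C: go left to Z.
            Z is a leaf — visit Z.
          Visit C.
          At C: no right child.
      Visit N.
      At N: no right child.
    Visit Y.
    At Y: go right to G.
      At G: no left child.
      Visit G.
      At G: go right to E.
        E is a leaf — visit E.
  Visit M.
  At M: no right child.
Full in-order sequence: U, B, L, K, F, P, Q, H, A, Z, C, N, Y, G, E, M.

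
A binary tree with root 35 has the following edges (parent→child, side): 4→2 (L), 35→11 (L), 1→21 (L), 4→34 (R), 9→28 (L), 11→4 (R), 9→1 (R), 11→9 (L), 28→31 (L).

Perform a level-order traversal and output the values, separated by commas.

35, 11, 9, 4, 28, 1, 2, 34, 31, 21

Level-order visits nodes level by level from the root, left to right within each level.
Level 0: 35
Level 1: 11
Level 2: 9, 4
Level 3: 28, 1, 2, 34
Level 4: 31, 21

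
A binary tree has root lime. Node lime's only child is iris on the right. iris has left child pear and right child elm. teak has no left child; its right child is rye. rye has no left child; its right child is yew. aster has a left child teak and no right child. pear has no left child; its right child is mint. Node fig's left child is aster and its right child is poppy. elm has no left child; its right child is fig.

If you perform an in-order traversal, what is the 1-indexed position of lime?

1

In-order visits the left subtree, then the node, then the right subtree.
At lime: no left child.
Visit lime.
At lime: go right to iris.
  At iris: go left to pear.
    At pear: no left child.
    Visit pear.
    At pear: go right to mint.
      mint is a leaf — visit mint.
  Visit iris.
  At iris: go right to elm.
    At elm: no left child.
    Visit elm.
    At elm: go right to fig.
      At fig: go left to aster.
        At aster: go left to teak.
          At teak: no left child.
          Visit teak.
          At teak: go right to rye.
            At rye: no left child.
            Visit rye.
            At rye: go right to yew.
              yew is a leaf — visit yew.
        Visit aster.
        At aster: no right child.
      Visit fig.
      At fig: go right to poppy.
        poppy is a leaf — visit poppy.
Full in-order sequence: lime, pear, mint, iris, elm, teak, rye, yew, aster, fig, poppy.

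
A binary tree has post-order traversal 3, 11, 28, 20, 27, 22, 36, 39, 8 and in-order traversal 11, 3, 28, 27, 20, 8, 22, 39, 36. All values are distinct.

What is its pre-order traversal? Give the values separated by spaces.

8 27 28 11 3 20 39 22 36

The last element of post-order is the root; it splits in-order into left and right subtrees.
Root 8: left subtree has 5 nodes {11, 3, 28, 27, 20}, right has 3 {22, 39, 36}.
  Root 27: left subtree has 3 nodes {11, 3, 28}, right has 1 {20}.
    Root 28: left subtree has 2 nodes {11, 3}, right has 0 { }.
      Root 11: left subtree has 0 nodes { }, right has 1 {3}.
  Root 39: left subtree has 1 node {22}, right has 1 {36}.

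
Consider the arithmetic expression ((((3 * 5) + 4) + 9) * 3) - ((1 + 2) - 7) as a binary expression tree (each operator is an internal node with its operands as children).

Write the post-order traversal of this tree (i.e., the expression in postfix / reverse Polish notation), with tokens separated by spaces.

Post-order on an expression tree gives postfix notation: for each operator, emit left operand, right operand, then the operator.

3 5 * 4 + 9 + 3 * 1 2 + 7 - -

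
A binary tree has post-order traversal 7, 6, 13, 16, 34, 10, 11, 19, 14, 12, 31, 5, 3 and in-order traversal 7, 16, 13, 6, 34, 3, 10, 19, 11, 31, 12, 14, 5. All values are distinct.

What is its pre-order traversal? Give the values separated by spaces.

3 34 16 7 13 6 5 31 19 10 11 12 14

The last element of post-order is the root; it splits in-order into left and right subtrees.
Root 3: left subtree has 5 nodes {7, 16, 13, 6, 34}, right has 7 {10, 19, 11, 31, 12, 14, 5}.
  Root 34: left subtree has 4 nodes {7, 16, 13, 6}, right has 0 { }.
    Root 16: left subtree has 1 node {7}, right has 2 {13, 6}.
      Root 13: left subtree has 0 nodes { }, right has 1 {6}.
  Root 5: left subtree has 6 nodes {10, 19, 11, 31, 12, 14}, right has 0 { }.
    Root 31: left subtree has 3 nodes {10, 19, 11}, right has 2 {12, 14}.
      Root 19: left subtree has 1 node {10}, right has 1 {11}.
      Root 12: left subtree has 0 nodes { }, right has 1 {14}.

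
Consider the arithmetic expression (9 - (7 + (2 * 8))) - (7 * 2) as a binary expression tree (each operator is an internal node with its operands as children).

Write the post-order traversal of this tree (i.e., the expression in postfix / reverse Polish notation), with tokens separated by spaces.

Post-order on an expression tree gives postfix notation: for each operator, emit left operand, right operand, then the operator.

9 7 2 8 * + - 7 2 * -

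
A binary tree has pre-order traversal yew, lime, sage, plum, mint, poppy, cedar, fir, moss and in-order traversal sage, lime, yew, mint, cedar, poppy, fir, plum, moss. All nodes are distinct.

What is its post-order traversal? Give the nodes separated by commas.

sage, lime, cedar, fir, poppy, mint, moss, plum, yew

The first element of pre-order is the root; it splits in-order into left and right subtrees.
Root yew: left subtree has 2 nodes {sage, lime}, right has 6 {mint, cedar, poppy, fir, plum, moss}.
  Root lime: left subtree has 1 node {sage}, right has 0 { }.
  Root plum: left subtree has 4 nodes {mint, cedar, poppy, fir}, right has 1 {moss}.
    Root mint: left subtree has 0 nodes { }, right has 3 {cedar, poppy, fir}.
      Root poppy: left subtree has 1 node {cedar}, right has 1 {fir}.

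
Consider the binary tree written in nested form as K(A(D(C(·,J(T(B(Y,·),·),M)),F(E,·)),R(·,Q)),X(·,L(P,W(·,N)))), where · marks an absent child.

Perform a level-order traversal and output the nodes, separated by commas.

Level-order visits nodes level by level from the root, left to right within each level.
Level 0: K
Level 1: A, X
Level 2: D, R, L
Level 3: C, F, Q, P, W
Level 4: J, E, N
Level 5: T, M
Level 6: B
Level 7: Y

K, A, X, D, R, L, C, F, Q, P, W, J, E, N, T, M, B, Y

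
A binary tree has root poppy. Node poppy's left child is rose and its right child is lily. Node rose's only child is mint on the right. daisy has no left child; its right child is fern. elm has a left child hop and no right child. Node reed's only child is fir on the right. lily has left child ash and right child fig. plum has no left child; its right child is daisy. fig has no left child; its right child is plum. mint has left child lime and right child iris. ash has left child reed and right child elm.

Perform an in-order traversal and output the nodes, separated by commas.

rose, lime, mint, iris, poppy, reed, fir, ash, hop, elm, lily, fig, plum, daisy, fern

In-order visits the left subtree, then the node, then the right subtree.
At poppy: go left to rose.
  At rose: no left child.
  Visit rose.
  At rose: go right to mint.
    At mint: go left to lime.
      lime is a leaf — visit lime.
    Visit mint.
    At mint: go right to iris.
      iris is a leaf — visit iris.
Visit poppy.
At poppy: go right to lily.
  At lily: go left to ash.
    At ash: go left to reed.
      At reed: no left child.
      Visit reed.
      At reed: go right to fir.
        fir is a leaf — visit fir.
    Visit ash.
    At ash: go right to elm.
      At elm: go left to hop.
        hop is a leaf — visit hop.
      Visit elm.
      At elm: no right child.
  Visit lily.
  At lily: go right to fig.
    At fig: no left child.
    Visit fig.
    At fig: go right to plum.
      At plum: no left child.
      Visit plum.
      At plum: go right to daisy.
        At daisy: no left child.
        Visit daisy.
        At daisy: go right to fern.
          fern is a leaf — visit fern.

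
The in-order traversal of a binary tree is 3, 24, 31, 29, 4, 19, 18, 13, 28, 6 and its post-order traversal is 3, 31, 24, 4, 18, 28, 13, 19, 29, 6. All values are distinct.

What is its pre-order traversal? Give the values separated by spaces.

The last element of post-order is the root; it splits in-order into left and right subtrees.
Root 6: left subtree has 9 nodes {3, 24, 31, 29, 4, 19, 18, 13, 28}, right has 0 { }.
  Root 29: left subtree has 3 nodes {3, 24, 31}, right has 5 {4, 19, 18, 13, 28}.
    Root 24: left subtree has 1 node {3}, right has 1 {31}.
    Root 19: left subtree has 1 node {4}, right has 3 {18, 13, 28}.
      Root 13: left subtree has 1 node {18}, right has 1 {28}.

6 29 24 3 31 19 4 13 18 28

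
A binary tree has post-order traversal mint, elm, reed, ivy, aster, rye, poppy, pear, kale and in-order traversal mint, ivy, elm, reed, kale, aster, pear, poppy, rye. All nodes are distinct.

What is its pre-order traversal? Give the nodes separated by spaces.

kale ivy mint reed elm pear aster poppy rye

The last element of post-order is the root; it splits in-order into left and right subtrees.
Root kale: left subtree has 4 nodes {mint, ivy, elm, reed}, right has 4 {aster, pear, poppy, rye}.
  Root ivy: left subtree has 1 node {mint}, right has 2 {elm, reed}.
    Root reed: left subtree has 1 node {elm}, right has 0 { }.
  Root pear: left subtree has 1 node {aster}, right has 2 {poppy, rye}.
    Root poppy: left subtree has 0 nodes { }, right has 1 {rye}.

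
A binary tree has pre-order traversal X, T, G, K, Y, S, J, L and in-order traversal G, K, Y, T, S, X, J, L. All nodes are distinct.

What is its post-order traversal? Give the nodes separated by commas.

Y, K, G, S, T, L, J, X

The first element of pre-order is the root; it splits in-order into left and right subtrees.
Root X: left subtree has 5 nodes {G, K, Y, T, S}, right has 2 {J, L}.
  Root T: left subtree has 3 nodes {G, K, Y}, right has 1 {S}.
    Root G: left subtree has 0 nodes { }, right has 2 {K, Y}.
      Root K: left subtree has 0 nodes { }, right has 1 {Y}.
  Root J: left subtree has 0 nodes { }, right has 1 {L}.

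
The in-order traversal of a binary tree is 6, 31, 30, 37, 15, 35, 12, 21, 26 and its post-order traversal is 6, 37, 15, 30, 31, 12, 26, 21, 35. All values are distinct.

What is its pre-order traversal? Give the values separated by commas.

The last element of post-order is the root; it splits in-order into left and right subtrees.
Root 35: left subtree has 5 nodes {6, 31, 30, 37, 15}, right has 3 {12, 21, 26}.
  Root 31: left subtree has 1 node {6}, right has 3 {30, 37, 15}.
    Root 30: left subtree has 0 nodes { }, right has 2 {37, 15}.
      Root 15: left subtree has 1 node {37}, right has 0 { }.
  Root 21: left subtree has 1 node {12}, right has 1 {26}.

35, 31, 6, 30, 15, 37, 21, 12, 26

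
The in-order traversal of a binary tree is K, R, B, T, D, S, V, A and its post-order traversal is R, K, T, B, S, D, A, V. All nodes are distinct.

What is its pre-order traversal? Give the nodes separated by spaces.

V D B K R T S A

The last element of post-order is the root; it splits in-order into left and right subtrees.
Root V: left subtree has 6 nodes {K, R, B, T, D, S}, right has 1 {A}.
  Root D: left subtree has 4 nodes {K, R, B, T}, right has 1 {S}.
    Root B: left subtree has 2 nodes {K, R}, right has 1 {T}.
      Root K: left subtree has 0 nodes { }, right has 1 {R}.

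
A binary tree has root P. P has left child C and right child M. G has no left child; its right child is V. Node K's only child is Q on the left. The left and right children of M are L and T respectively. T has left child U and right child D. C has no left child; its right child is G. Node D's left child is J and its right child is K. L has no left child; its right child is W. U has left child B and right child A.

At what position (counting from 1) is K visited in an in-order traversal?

15

In-order visits the left subtree, then the node, then the right subtree.
At P: go left to C.
  At C: no left child.
  Visit C.
  At C: go right to G.
    At G: no left child.
    Visit G.
    At G: go right to V.
      V is a leaf — visit V.
Visit P.
At P: go right to M.
  At M: go left to L.
    At L: no left child.
    Visit L.
    At L: go right to W.
      W is a leaf — visit W.
  Visit M.
  At M: go right to T.
    At T: go left to U.
      At U: go left to B.
        B is a leaf — visit B.
      Visit U.
      At U: go right to A.
        A is a leaf — visit A.
    Visit T.
    At T: go right to D.
      At D: go left to J.
        J is a leaf — visit J.
      Visit D.
      At D: go right to K.
        At K: go left to Q.
          Q is a leaf — visit Q.
        Visit K.
        At K: no right child.
Full in-order sequence: C, G, V, P, L, W, M, B, U, A, T, J, D, Q, K.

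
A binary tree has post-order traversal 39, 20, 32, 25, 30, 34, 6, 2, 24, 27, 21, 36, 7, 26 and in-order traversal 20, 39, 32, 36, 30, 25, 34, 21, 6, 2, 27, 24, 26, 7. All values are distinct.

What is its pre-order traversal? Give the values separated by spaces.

The last element of post-order is the root; it splits in-order into left and right subtrees.
Root 26: left subtree has 12 nodes {20, 39, 32, 36, 30, 25, 34, 21, 6, 2, 27, 24}, right has 1 {7}.
  Root 36: left subtree has 3 nodes {20, 39, 32}, right has 8 {30, 25, 34, 21, 6, 2, 27, 24}.
    Root 32: left subtree has 2 nodes {20, 39}, right has 0 { }.
      Root 20: left subtree has 0 nodes { }, right has 1 {39}.
    Root 21: left subtree has 3 nodes {30, 25, 34}, right has 4 {6, 2, 27, 24}.
      Root 34: left subtree has 2 nodes {30, 25}, right has 0 { }.
        Root 30: left subtree has 0 nodes { }, right has 1 {25}.
      Root 27: left subtree has 2 nodes {6, 2}, right has 1 {24}.
        Root 2: left subtree has 1 node {6}, right has 0 { }.

26 36 32 20 39 21 34 30 25 27 2 6 24 7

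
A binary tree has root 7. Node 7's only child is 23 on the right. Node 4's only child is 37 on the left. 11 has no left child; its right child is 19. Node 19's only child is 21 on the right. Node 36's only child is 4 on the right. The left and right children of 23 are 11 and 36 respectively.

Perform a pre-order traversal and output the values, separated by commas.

7, 23, 11, 19, 21, 36, 4, 37

Pre-order visits the node, then its left subtree, then its right subtree.
Visit 7.
At 7: no left child.
At 7: go right to 23.
  Visit 23.
  At 23: go left to 11.
    Visit 11.
    At 11: no left child.
    At 11: go right to 19.
      Visit 19.
      At 19: no left child.
      At 19: go right to 21.
        21 is a leaf — visit 21.
  At 23: go right to 36.
    Visit 36.
    At 36: no left child.
    At 36: go right to 4.
      Visit 4.
      At 4: go left to 37.
        37 is a leaf — visit 37.
      At 4: no right child.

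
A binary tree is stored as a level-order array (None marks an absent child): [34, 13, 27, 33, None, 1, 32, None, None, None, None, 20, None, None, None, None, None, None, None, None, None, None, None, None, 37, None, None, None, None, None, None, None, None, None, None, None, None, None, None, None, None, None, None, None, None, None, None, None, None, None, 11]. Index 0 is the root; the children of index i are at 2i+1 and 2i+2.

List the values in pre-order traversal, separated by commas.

Pre-order visits the node, then its left subtree, then its right subtree.
Visit 34.
At 34: go left to 13.
  Visit 13.
  At 13: go left to 33.
    33 is a leaf — visit 33.
  At 13: no right child.
At 34: go right to 27.
  Visit 27.
  At 27: go left to 1.
    Visit 1.
    At 1: go left to 20.
      Visit 20.
      At 20: no left child.
      At 20: go right to 37.
        Visit 37.
        At 37: no left child.
        At 37: go right to 11.
          11 is a leaf — visit 11.
    At 1: no right child.
  At 27: go right to 32.
    32 is a leaf — visit 32.

34, 13, 33, 27, 1, 20, 37, 11, 32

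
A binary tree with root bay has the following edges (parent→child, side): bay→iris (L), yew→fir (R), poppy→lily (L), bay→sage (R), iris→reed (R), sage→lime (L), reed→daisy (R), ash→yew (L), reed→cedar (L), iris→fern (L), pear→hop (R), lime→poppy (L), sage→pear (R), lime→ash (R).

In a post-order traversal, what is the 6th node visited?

Post-order visits the left subtree, then the right subtree, then the node.
At bay: go left to iris.
  At iris: go left to fern.
    fern is a leaf — visit fern.
  At iris: go right to reed.
    At reed: go left to cedar.
      cedar is a leaf — visit cedar.
    At reed: go right to daisy.
      daisy is a leaf — visit daisy.
    Visit reed.
  Visit iris.
At bay: go right to sage.
  At sage: go left to lime.
    At lime: go left to poppy.
      At poppy: go left to lily.
        lily is a leaf — visit lily.
      At poppy: no right child.
      Visit poppy.
    At lime: go right to ash.
      At ash: go left to yew.
        At yew: no left child.
        At yew: go right to fir.
          fir is a leaf — visit fir.
        Visit yew.
      At ash: no right child.
      Visit ash.
    Visit lime.
  At sage: go right to pear.
    At pear: no left child.
    At pear: go right to hop.
      hop is a leaf — visit hop.
    Visit pear.
  Visit sage.
Visit bay.
Full post-order sequence: fern, cedar, daisy, reed, iris, lily, poppy, fir, yew, ash, lime, hop, pear, sage, bay.

lily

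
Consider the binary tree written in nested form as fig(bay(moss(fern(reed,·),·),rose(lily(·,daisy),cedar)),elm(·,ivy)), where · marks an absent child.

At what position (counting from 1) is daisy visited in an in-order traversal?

In-order visits the left subtree, then the node, then the right subtree.
At fig: go left to bay.
  At bay: go left to moss.
    At moss: go left to fern.
      At fern: go left to reed.
        reed is a leaf — visit reed.
      Visit fern.
      At fern: no right child.
    Visit moss.
    At moss: no right child.
  Visit bay.
  At bay: go right to rose.
    At rose: go left to lily.
      At lily: no left child.
      Visit lily.
      At lily: go right to daisy.
        daisy is a leaf — visit daisy.
    Visit rose.
    At rose: go right to cedar.
      cedar is a leaf — visit cedar.
Visit fig.
At fig: go right to elm.
  At elm: no left child.
  Visit elm.
  At elm: go right to ivy.
    ivy is a leaf — visit ivy.
Full in-order sequence: reed, fern, moss, bay, lily, daisy, rose, cedar, fig, elm, ivy.

6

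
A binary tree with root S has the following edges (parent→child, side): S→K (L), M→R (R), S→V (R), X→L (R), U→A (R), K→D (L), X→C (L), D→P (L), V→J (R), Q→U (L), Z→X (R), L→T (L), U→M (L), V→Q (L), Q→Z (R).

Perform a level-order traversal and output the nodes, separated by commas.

S, K, V, D, Q, J, P, U, Z, M, A, X, R, C, L, T

Level-order visits nodes level by level from the root, left to right within each level.
Level 0: S
Level 1: K, V
Level 2: D, Q, J
Level 3: P, U, Z
Level 4: M, A, X
Level 5: R, C, L
Level 6: T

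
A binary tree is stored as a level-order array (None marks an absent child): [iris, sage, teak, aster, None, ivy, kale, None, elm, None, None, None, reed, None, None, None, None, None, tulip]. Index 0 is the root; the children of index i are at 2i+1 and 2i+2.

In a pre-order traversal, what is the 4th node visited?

Pre-order visits the node, then its left subtree, then its right subtree.
Visit iris.
At iris: go left to sage.
  Visit sage.
  At sage: go left to aster.
    Visit aster.
    At aster: no left child.
    At aster: go right to elm.
      Visit elm.
      At elm: no left child.
      At elm: go right to tulip.
        tulip is a leaf — visit tulip.
  At sage: no right child.
At iris: go right to teak.
  Visit teak.
  At teak: go left to ivy.
    Visit ivy.
    At ivy: no left child.
    At ivy: go right to reed.
      reed is a leaf — visit reed.
  At teak: go right to kale.
    kale is a leaf — visit kale.
Full pre-order sequence: iris, sage, aster, elm, tulip, teak, ivy, reed, kale.

elm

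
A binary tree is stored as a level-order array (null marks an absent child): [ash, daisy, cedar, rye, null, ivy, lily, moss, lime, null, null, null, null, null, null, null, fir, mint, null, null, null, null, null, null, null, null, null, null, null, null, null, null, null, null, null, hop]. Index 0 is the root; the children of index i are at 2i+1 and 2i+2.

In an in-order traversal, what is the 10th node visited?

cedar

In-order visits the left subtree, then the node, then the right subtree.
At ash: go left to daisy.
  At daisy: go left to rye.
    At rye: go left to moss.
      At moss: no left child.
      Visit moss.
      At moss: go right to fir.
        fir is a leaf — visit fir.
    Visit rye.
    At rye: go right to lime.
      At lime: go left to mint.
        At mint: go left to hop.
          hop is a leaf — visit hop.
        Visit mint.
        At mint: no right child.
      Visit lime.
      At lime: no right child.
  Visit daisy.
  At daisy: no right child.
Visit ash.
At ash: go right to cedar.
  At cedar: go left to ivy.
    ivy is a leaf — visit ivy.
  Visit cedar.
  At cedar: go right to lily.
    lily is a leaf — visit lily.
Full in-order sequence: moss, fir, rye, hop, mint, lime, daisy, ash, ivy, cedar, lily.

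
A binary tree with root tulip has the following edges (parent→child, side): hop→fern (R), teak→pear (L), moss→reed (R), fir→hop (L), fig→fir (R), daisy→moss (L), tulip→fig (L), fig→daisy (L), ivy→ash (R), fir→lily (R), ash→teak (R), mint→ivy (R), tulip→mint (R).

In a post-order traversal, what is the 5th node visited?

Post-order visits the left subtree, then the right subtree, then the node.
At tulip: go left to fig.
  At fig: go left to daisy.
    At daisy: go left to moss.
      At moss: no left child.
      At moss: go right to reed.
        reed is a leaf — visit reed.
      Visit moss.
    At daisy: no right child.
    Visit daisy.
  At fig: go right to fir.
    At fir: go left to hop.
      At hop: no left child.
      At hop: go right to fern.
        fern is a leaf — visit fern.
      Visit hop.
    At fir: go right to lily.
      lily is a leaf — visit lily.
    Visit fir.
  Visit fig.
At tulip: go right to mint.
  At mint: no left child.
  At mint: go right to ivy.
    At ivy: no left child.
    At ivy: go right to ash.
      At ash: no left child.
      At ash: go right to teak.
        At teak: go left to pear.
          pear is a leaf — visit pear.
        At teak: no right child.
        Visit teak.
      Visit ash.
    Visit ivy.
  Visit mint.
Visit tulip.
Full post-order sequence: reed, moss, daisy, fern, hop, lily, fir, fig, pear, teak, ash, ivy, mint, tulip.

hop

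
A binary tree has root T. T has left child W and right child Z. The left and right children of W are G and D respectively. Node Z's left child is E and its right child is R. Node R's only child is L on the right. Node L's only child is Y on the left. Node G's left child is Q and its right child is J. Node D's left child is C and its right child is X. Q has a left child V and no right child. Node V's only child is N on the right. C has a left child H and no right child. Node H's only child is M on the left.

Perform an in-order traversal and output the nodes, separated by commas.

In-order visits the left subtree, then the node, then the right subtree.
At T: go left to W.
  At W: go left to G.
    At G: go left to Q.
      At Q: go left to V.
        At V: no left child.
        Visit V.
        At V: go right to N.
          N is a leaf — visit N.
      Visit Q.
      At Q: no right child.
    Visit G.
    At G: go right to J.
      J is a leaf — visit J.
  Visit W.
  At W: go right to D.
    At D: go left to C.
      At C: go left to H.
        At H: go left to M.
          M is a leaf — visit M.
        Visit H.
        At H: no right child.
      Visit C.
      At C: no right child.
    Visit D.
    At D: go right to X.
      X is a leaf — visit X.
Visit T.
At T: go right to Z.
  At Z: go left to E.
    E is a leaf — visit E.
  Visit Z.
  At Z: go right to R.
    At R: no left child.
    Visit R.
    At R: go right to L.
      At L: go left to Y.
        Y is a leaf — visit Y.
      Visit L.
      At L: no right child.

V, N, Q, G, J, W, M, H, C, D, X, T, E, Z, R, Y, L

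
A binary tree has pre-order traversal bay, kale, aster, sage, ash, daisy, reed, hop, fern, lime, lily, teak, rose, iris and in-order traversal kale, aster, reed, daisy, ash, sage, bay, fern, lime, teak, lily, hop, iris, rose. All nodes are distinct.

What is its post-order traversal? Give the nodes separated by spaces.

The first element of pre-order is the root; it splits in-order into left and right subtrees.
Root bay: left subtree has 6 nodes {kale, aster, reed, daisy, ash, sage}, right has 7 {fern, lime, teak, lily, hop, iris, rose}.
  Root kale: left subtree has 0 nodes { }, right has 5 {aster, reed, daisy, ash, sage}.
    Root aster: left subtree has 0 nodes { }, right has 4 {reed, daisy, ash, sage}.
      Root sage: left subtree has 3 nodes {reed, daisy, ash}, right has 0 { }.
        Root ash: left subtree has 2 nodes {reed, daisy}, right has 0 { }.
          Root daisy: left subtree has 1 node {reed}, right has 0 { }.
  Root hop: left subtree has 4 nodes {fern, lime, teak, lily}, right has 2 {iris, rose}.
    Root fern: left subtree has 0 nodes { }, right has 3 {lime, teak, lily}.
      Root lime: left subtree has 0 nodes { }, right has 2 {teak, lily}.
        Root lily: left subtree has 1 node {teak}, right has 0 { }.
    Root rose: left subtree has 1 node {iris}, right has 0 { }.

reed daisy ash sage aster kale teak lily lime fern iris rose hop bay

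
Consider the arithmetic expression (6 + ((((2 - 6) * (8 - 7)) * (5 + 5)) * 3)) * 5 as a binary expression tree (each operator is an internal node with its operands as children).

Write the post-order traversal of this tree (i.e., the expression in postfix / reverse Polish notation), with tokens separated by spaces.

Post-order on an expression tree gives postfix notation: for each operator, emit left operand, right operand, then the operator.

6 2 6 - 8 7 - * 5 5 + * 3 * + 5 *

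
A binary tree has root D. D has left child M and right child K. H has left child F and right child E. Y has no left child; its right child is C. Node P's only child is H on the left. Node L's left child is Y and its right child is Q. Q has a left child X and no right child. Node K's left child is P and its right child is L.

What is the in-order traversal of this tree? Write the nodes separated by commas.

M, D, F, H, E, P, K, Y, C, L, X, Q

In-order visits the left subtree, then the node, then the right subtree.
At D: go left to M.
  M is a leaf — visit M.
Visit D.
At D: go right to K.
  At K: go left to P.
    At P: go left to H.
      At H: go left to F.
        F is a leaf — visit F.
      Visit H.
      At H: go right to E.
        E is a leaf — visit E.
    Visit P.
    At P: no right child.
  Visit K.
  At K: go right to L.
    At L: go left to Y.
      At Y: no left child.
      Visit Y.
      At Y: go right to C.
        C is a leaf — visit C.
    Visit L.
    At L: go right to Q.
      At Q: go left to X.
        X is a leaf — visit X.
      Visit Q.
      At Q: no right child.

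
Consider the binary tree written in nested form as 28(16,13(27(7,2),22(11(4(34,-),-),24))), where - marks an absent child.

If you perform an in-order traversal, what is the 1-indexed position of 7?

3

In-order visits the left subtree, then the node, then the right subtree.
At 28: go left to 16.
  16 is a leaf — visit 16.
Visit 28.
At 28: go right to 13.
  At 13: go left to 27.
    At 27: go left to 7.
      7 is a leaf — visit 7.
    Visit 27.
    At 27: go right to 2.
      2 is a leaf — visit 2.
  Visit 13.
  At 13: go right to 22.
    At 22: go left to 11.
      At 11: go left to 4.
        At 4: go left to 34.
          34 is a leaf — visit 34.
        Visit 4.
        At 4: no right child.
      Visit 11.
      At 11: no right child.
    Visit 22.
    At 22: go right to 24.
      24 is a leaf — visit 24.
Full in-order sequence: 16, 28, 7, 27, 2, 13, 34, 4, 11, 22, 24.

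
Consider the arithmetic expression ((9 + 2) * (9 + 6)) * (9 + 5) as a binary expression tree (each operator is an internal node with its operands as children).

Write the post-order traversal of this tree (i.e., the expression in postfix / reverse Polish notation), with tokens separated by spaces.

9 2 + 9 6 + * 9 5 + *

Post-order on an expression tree gives postfix notation: for each operator, emit left operand, right operand, then the operator.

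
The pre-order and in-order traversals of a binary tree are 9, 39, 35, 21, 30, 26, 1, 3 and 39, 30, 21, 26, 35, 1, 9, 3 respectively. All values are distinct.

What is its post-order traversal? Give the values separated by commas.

The first element of pre-order is the root; it splits in-order into left and right subtrees.
Root 9: left subtree has 6 nodes {39, 30, 21, 26, 35, 1}, right has 1 {3}.
  Root 39: left subtree has 0 nodes { }, right has 5 {30, 21, 26, 35, 1}.
    Root 35: left subtree has 3 nodes {30, 21, 26}, right has 1 {1}.
      Root 21: left subtree has 1 node {30}, right has 1 {26}.

30, 26, 21, 1, 35, 39, 3, 9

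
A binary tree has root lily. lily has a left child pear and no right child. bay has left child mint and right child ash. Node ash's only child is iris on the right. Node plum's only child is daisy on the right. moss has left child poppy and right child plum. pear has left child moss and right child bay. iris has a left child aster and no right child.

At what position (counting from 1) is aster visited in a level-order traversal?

11

Level-order visits nodes level by level from the root, left to right within each level.
Level 0: lily
Level 1: pear
Level 2: moss, bay
Level 3: poppy, plum, mint, ash
Level 4: daisy, iris
Level 5: aster
Full level-order sequence: lily, pear, moss, bay, poppy, plum, mint, ash, daisy, iris, aster.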